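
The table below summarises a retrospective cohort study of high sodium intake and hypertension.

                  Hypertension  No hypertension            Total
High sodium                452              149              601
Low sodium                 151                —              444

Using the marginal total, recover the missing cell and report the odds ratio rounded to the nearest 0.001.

5.886

The missing cell is in the unexposed row: 444 − 151 = 293.
So a = 452, b = 149, c = 151, d = 293.
OR = (a·d)/(b·c) = (452 × 293) / (149 × 151) = 132436 / 22499 = 5.88631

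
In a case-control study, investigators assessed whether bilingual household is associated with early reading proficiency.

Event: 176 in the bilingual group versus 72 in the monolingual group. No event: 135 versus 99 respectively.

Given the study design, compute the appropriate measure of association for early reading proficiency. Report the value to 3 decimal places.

From the description: a = 176, b = 135, c = 72, d = 99.
This is a case-control study: participants were sampled on outcome status, so risks in the source population cannot be estimated directly — relative risk is not valid here. The odds ratio is the appropriate measure.
OR = (a·d)/(b·c) = (176 × 99) / (135 × 72) = 17424 / 9720 = 1.79259

1.793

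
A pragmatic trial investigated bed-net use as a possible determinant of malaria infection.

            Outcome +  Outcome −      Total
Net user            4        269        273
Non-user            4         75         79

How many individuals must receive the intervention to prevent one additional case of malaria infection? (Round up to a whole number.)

28

Risk in treated group = 4/273 = 0.01465; risk in control = 4/79 = 0.05063.
Absolute risk reduction = 0.05063 − 0.01465 = 0.03598
NNT = 1 / ARR = 1 / 0.03598 = 27.793 → round up → 28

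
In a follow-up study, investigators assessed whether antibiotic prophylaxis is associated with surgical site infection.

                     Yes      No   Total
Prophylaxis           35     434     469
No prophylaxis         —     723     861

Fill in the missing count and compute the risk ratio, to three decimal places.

The missing cell is in the unexposed row: 861 − 723 = 138.
So a = 35, b = 434, c = 138, d = 723.
RR = [a/(a+b)] / [c/(c+d)] = (35/469) / (138/861) = 0.07463/0.16028 = 0.46561

0.466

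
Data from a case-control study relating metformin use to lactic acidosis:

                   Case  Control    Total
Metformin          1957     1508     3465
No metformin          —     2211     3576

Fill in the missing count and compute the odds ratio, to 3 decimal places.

The missing cell is in the unexposed row: 3576 − 2211 = 1365.
So a = 1957, b = 1508, c = 1365, d = 2211.
OR = (a·d)/(b·c) = (1957 × 2211) / (1508 × 1365) = 4326927 / 2058420 = 2.10206

2.102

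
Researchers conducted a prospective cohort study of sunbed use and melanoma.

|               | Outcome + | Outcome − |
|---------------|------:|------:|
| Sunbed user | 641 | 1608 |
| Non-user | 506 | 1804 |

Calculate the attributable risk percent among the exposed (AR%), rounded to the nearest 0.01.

Cells: a = 641, b = 1608, c = 506, d = 1804.
Risk in exposed = 641/2249 = 0.28502; risk in unexposed = 506/2310 = 0.21905.
RR = 0.28502/0.21905 = 1.30116
AR% = (RR − 1)/RR × 100 = (1.30116 − 1)/1.30116 × 100 = 23.1454%

23.15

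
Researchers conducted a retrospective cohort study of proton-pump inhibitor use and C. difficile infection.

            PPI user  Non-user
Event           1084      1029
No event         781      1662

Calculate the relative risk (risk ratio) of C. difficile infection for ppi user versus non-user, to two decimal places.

1.52

Reading the table with exposure as columns: a = 1084 (PPI user, case), b = 781 (PPI user, non-case), c = 1029 (Non-user, case), d = 1662.
Risk in exposed = 1084/1865 = 0.58123; risk in unexposed = 1029/2691 = 0.38239.
RR = 0.58123 / 0.38239 = 1.52002
The risk among the exposed is 1.52 times that among the unexposed.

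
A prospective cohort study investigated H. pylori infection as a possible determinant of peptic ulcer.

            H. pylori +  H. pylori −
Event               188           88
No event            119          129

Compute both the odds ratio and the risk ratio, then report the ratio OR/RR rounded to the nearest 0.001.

Reading the table with exposure as columns: a = 188 (H. pylori +, case), b = 119 (H. pylori +, non-case), c = 88 (H. pylori −, case), d = 129.
OR = (188·129)/(119·88) = 24252/10472 = 2.31589
Risk in exposed = 188/307 = 0.61238; risk in unexposed = 88/217 = 0.40553; RR = 1.51007
OR/RR = 2.31589 / 1.51007 = 1.53363
The outcome is not rare, so the OR lies further from 1 than the RR.

1.534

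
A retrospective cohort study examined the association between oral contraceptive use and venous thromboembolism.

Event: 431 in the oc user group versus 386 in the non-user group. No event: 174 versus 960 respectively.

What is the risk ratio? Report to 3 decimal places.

2.484

From the description: a = 431, b = 174, c = 386, d = 960.
Risk in exposed = 431/605 = 0.71240; risk in unexposed = 386/1346 = 0.28678.
RR = 0.71240 / 0.28678 = 2.48416
The risk among the exposed is 2.48 times that among the unexposed.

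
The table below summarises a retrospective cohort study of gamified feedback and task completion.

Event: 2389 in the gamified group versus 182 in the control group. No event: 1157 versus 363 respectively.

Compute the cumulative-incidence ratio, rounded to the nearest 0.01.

2.02

From the description: a = 2389, b = 1157, c = 182, d = 363.
Risk in exposed = 2389/3546 = 0.67372; risk in unexposed = 182/545 = 0.33394.
RR = 0.67372 / 0.33394 = 2.01745
The risk among the exposed is 2.02 times that among the unexposed.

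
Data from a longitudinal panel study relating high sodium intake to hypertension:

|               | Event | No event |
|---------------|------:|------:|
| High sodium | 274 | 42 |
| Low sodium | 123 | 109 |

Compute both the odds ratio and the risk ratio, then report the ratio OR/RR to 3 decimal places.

3.535

Cells: a = 274, b = 42, c = 123, d = 109.
OR = (274·109)/(42·123) = 29866/5166 = 5.78126
Risk in exposed = 274/316 = 0.86709; risk in unexposed = 123/232 = 0.53017; RR = 1.63548
OR/RR = 5.78126 / 1.63548 = 3.53489
The outcome is not rare, so the OR lies further from 1 than the RR.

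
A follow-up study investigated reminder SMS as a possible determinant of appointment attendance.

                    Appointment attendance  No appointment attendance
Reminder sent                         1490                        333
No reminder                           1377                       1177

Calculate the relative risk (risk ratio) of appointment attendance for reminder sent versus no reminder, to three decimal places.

Cells: a = 1490, b = 333, c = 1377, d = 1177.
Risk in exposed = 1490/1823 = 0.81733; risk in unexposed = 1377/2554 = 0.53915.
RR = 0.81733 / 0.53915 = 1.51596
The risk among the exposed is 1.52 times that among the unexposed.

1.516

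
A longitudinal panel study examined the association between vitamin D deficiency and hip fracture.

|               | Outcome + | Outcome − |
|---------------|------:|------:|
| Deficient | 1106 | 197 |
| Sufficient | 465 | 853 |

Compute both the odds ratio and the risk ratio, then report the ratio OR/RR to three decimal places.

4.281

Cells: a = 1106, b = 197, c = 465, d = 853.
OR = (1106·853)/(197·465) = 943418/91605 = 10.29876
Risk in exposed = 1106/1303 = 0.84881; risk in unexposed = 465/1318 = 0.35281; RR = 2.40588
OR/RR = 10.29876 / 2.40588 = 4.28067
The outcome is not rare, so the OR lies further from 1 than the RR.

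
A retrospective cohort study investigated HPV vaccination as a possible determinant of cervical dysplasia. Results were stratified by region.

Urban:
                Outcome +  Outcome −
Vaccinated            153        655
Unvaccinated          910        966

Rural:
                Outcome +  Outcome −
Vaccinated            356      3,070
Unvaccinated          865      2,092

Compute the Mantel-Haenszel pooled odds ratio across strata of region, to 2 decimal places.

0.27

OR_MH = Σ(aᵢdᵢ/nᵢ) / Σ(bᵢcᵢ/nᵢ), where nᵢ is the stratum total.
Stratum 1 (Urban): n = 2684; a·d/n = 153·966/2684 = 55.0663; b·c/n = 655·910/2684 = 222.0753
Stratum 2 (Rural): n = 6383; a·d/n = 356·2092/6383 = 116.6774; b·c/n = 3070·865/6383 = 416.0348
OR_MH = (55.0663 + 116.6774) / (222.0753 + 416.0348) = 171.7437 / 638.1100 = 0.26914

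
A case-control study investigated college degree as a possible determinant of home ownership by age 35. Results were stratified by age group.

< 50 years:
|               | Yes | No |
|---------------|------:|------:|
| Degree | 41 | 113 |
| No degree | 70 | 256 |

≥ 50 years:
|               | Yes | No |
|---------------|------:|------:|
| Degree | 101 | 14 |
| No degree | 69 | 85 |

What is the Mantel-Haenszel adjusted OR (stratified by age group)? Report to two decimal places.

2.68

OR_MH = Σ(aᵢdᵢ/nᵢ) / Σ(bᵢcᵢ/nᵢ), where nᵢ is the stratum total.
Stratum 1 (< 50 years): n = 480; a·d/n = 41·256/480 = 21.8667; b·c/n = 113·70/480 = 16.4792
Stratum 2 (≥ 50 years): n = 269; a·d/n = 101·85/269 = 31.9145; b·c/n = 14·69/269 = 3.5911
OR_MH = (21.8667 + 31.9145) / (16.4792 + 3.5911) = 53.7812 / 20.0702 = 2.67965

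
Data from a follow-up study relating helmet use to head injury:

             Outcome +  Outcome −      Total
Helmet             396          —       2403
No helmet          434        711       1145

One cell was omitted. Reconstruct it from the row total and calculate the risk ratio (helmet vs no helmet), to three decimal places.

0.435

The missing cell is in the exposed row: 2403 − 396 = 2007.
So a = 396, b = 2007, c = 434, d = 711.
RR = [a/(a+b)] / [c/(c+d)] = (396/2403) / (434/1145) = 0.16479/0.37904 = 0.43477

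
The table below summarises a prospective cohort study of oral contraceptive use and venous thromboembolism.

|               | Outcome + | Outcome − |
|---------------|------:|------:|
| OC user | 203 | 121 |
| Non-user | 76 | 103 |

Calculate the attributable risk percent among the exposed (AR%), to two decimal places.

Cells: a = 203, b = 121, c = 76, d = 103.
Risk in exposed = 203/324 = 0.62654; risk in unexposed = 76/179 = 0.42458.
RR = 0.62654/0.42458 = 1.47567
AR% = (RR − 1)/RR × 100 = (1.47567 − 1)/1.47567 × 100 = 32.2344%

32.23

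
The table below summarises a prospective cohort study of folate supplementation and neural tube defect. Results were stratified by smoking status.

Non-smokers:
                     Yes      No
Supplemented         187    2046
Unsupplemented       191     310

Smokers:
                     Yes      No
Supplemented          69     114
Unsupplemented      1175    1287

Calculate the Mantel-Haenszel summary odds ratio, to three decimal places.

OR_MH = Σ(aᵢdᵢ/nᵢ) / Σ(bᵢcᵢ/nᵢ), where nᵢ is the stratum total.
Stratum 1 (Non-smokers): n = 2734; a·d/n = 187·310/2734 = 21.2034; b·c/n = 2046·191/2734 = 142.9356
Stratum 2 (Smokers): n = 2645; a·d/n = 69·1287/2645 = 33.5739; b·c/n = 114·1175/2645 = 50.6427
OR_MH = (21.2034 + 33.5739) / (142.9356 + 50.6427) = 54.7773 / 193.5783 = 0.28297

0.283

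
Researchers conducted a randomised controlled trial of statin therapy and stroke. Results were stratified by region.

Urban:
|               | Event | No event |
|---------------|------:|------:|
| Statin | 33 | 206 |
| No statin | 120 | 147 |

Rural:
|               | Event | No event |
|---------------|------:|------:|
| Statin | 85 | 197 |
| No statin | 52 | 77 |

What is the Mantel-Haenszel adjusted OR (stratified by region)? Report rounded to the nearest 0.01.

OR_MH = Σ(aᵢdᵢ/nᵢ) / Σ(bᵢcᵢ/nᵢ), where nᵢ is the stratum total.
Stratum 1 (Urban): n = 506; a·d/n = 33·147/506 = 9.5870; b·c/n = 206·120/506 = 48.8538
Stratum 2 (Rural): n = 411; a·d/n = 85·77/411 = 15.9246; b·c/n = 197·52/411 = 24.9246
OR_MH = (9.5870 + 15.9246) / (48.8538 + 24.9246) = 25.5115 / 73.7783 = 0.34579

0.35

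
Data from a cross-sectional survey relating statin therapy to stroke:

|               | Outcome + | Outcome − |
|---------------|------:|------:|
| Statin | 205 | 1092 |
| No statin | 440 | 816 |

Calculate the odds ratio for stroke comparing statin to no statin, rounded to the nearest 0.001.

Cells: a = 205, b = 1092, c = 440, d = 816.
OR = (a·d)/(b·c) = (205 × 816) / (1092 × 440) = 167280 / 480480 = 0.34815
Exposure is associated with lower odds of stroke (OR = 0.35 < 1).

0.348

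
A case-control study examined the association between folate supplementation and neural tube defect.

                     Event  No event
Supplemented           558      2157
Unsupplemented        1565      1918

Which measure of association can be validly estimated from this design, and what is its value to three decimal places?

0.317

Cells: a = 558, b = 2157, c = 1565, d = 1918.
This is a case-control study: participants were sampled on outcome status, so risks in the source population cannot be estimated directly — relative risk is not valid here. The odds ratio is the appropriate measure.
OR = (a·d)/(b·c) = (558 × 1918) / (2157 × 1565) = 1070244 / 3375705 = 0.31704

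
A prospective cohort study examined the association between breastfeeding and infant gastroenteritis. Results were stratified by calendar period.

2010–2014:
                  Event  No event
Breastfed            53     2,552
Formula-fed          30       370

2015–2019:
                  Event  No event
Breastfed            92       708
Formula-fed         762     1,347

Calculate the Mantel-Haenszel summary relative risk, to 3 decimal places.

RR_MH = Σ(aᵢ·n₀ᵢ/nᵢ) / Σ(cᵢ·n₁ᵢ/nᵢ), with n₁ᵢ = aᵢ+bᵢ (exposed), n₀ᵢ = cᵢ+dᵢ (unexposed), nᵢ = n₁ᵢ+n₀ᵢ.
Stratum 1 (2010–2014): n₁ = 2605, n₀ = 400, n = 3005; a·n₀/n = 53·400/3005 = 7.0549; c·n₁/n = 30·2605/3005 = 26.0067
Stratum 2 (2015–2019): n₁ = 800, n₀ = 2109, n = 2909; a·n₀/n = 92·2109/2909 = 66.6992; c·n₁/n = 762·800/2909 = 209.5565
RR_MH = (7.0549 + 66.6992) / (26.0067 + 209.5565) = 73.7541 / 235.5632 = 0.31310

0.313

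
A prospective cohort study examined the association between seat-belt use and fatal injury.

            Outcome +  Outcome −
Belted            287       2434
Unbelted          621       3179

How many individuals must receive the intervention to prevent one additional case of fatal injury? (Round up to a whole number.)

Risk in treated group = 287/2721 = 0.10548; risk in control = 621/3800 = 0.16342.
Absolute risk reduction = 0.16342 − 0.10548 = 0.05795
NNT = 1 / ARR = 1 / 0.05795 = 17.258 → round up → 18

18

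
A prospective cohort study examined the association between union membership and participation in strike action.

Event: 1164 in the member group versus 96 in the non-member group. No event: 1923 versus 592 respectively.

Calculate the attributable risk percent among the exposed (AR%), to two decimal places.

62.99

From the description: a = 1164, b = 1923, c = 96, d = 592.
Risk in exposed = 1164/3087 = 0.37707; risk in unexposed = 96/688 = 0.13953.
RR = 0.37707/0.13953 = 2.70230
AR% = (RR − 1)/RR × 100 = (2.70230 − 1)/2.70230 × 100 = 62.9945%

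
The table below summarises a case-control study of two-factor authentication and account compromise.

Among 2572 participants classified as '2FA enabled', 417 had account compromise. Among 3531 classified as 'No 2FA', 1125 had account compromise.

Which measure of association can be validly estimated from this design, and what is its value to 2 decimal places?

From the description: a = 417, b = 2155, c = 1125, d = 2406.
This is a case-control study: participants were sampled on outcome status, so risks in the source population cannot be estimated directly — relative risk is not valid here. The odds ratio is the appropriate measure.
OR = (a·d)/(b·c) = (417 × 2406) / (2155 × 1125) = 1003302 / 2424375 = 0.41384

0.41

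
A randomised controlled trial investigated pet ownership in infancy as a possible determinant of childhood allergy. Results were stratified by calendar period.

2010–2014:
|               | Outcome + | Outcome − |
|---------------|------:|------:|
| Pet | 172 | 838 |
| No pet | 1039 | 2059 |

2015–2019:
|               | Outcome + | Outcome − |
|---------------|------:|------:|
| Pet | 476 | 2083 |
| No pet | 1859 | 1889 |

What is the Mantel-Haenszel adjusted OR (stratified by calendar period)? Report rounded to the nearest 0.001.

OR_MH = Σ(aᵢdᵢ/nᵢ) / Σ(bᵢcᵢ/nᵢ), where nᵢ is the stratum total.
Stratum 1 (2010–2014): n = 4108; a·d/n = 172·2059/4108 = 86.2093; b·c/n = 838·1039/4108 = 211.9479
Stratum 2 (2015–2019): n = 6307; a·d/n = 476·1889/6307 = 142.5660; b·c/n = 2083·1859/6307 = 613.9681
OR_MH = (86.2093 + 142.5660) / (211.9479 + 613.9681) = 228.7754 / 825.9160 = 0.27700

0.277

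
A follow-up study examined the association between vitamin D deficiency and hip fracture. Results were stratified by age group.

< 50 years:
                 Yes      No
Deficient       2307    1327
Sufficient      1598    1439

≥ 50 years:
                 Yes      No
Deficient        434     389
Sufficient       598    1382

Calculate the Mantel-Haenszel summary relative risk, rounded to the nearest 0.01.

1.30

RR_MH = Σ(aᵢ·n₀ᵢ/nᵢ) / Σ(cᵢ·n₁ᵢ/nᵢ), with n₁ᵢ = aᵢ+bᵢ (exposed), n₀ᵢ = cᵢ+dᵢ (unexposed), nᵢ = n₁ᵢ+n₀ᵢ.
Stratum 1 (< 50 years): n₁ = 3634, n₀ = 3037, n = 6671; a·n₀/n = 2307·3037/6671 = 1050.2712; c·n₁/n = 1598·3634/6671 = 870.5040
Stratum 2 (≥ 50 years): n₁ = 823, n₀ = 1980, n = 2803; a·n₀/n = 434·1980/2803 = 306.5715; c·n₁/n = 598·823/2803 = 175.5812
RR_MH = (1050.2712 + 306.5715) / (870.5040 + 175.5812) = 1356.8427 / 1046.0851 = 1.29707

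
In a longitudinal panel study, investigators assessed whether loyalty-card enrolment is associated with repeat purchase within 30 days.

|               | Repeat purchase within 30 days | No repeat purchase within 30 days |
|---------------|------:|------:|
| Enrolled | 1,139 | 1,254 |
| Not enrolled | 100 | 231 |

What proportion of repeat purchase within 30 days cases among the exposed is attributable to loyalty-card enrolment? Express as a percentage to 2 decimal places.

Cells: a = 1139, b = 1254, c = 100, d = 231.
Risk in exposed = 1139/2393 = 0.47597; risk in unexposed = 100/331 = 0.30211.
RR = 0.47597/0.30211 = 1.57547
AR% = (RR − 1)/RR × 100 = (1.57547 − 1)/1.57547 × 100 = 36.5267%

36.53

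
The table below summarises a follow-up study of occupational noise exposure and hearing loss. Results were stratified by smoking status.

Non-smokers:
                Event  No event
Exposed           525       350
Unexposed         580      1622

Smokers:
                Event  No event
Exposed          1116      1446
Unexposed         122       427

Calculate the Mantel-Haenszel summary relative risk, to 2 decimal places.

RR_MH = Σ(aᵢ·n₀ᵢ/nᵢ) / Σ(cᵢ·n₁ᵢ/nᵢ), with n₁ᵢ = aᵢ+bᵢ (exposed), n₀ᵢ = cᵢ+dᵢ (unexposed), nᵢ = n₁ᵢ+n₀ᵢ.
Stratum 1 (Non-smokers): n₁ = 875, n₀ = 2202, n = 3077; a·n₀/n = 525·2202/3077 = 375.7069; c·n₁/n = 580·875/3077 = 164.9334
Stratum 2 (Smokers): n₁ = 2562, n₀ = 549, n = 3111; a·n₀/n = 1116·549/3111 = 196.9412; c·n₁/n = 122·2562/3111 = 100.4706
RR_MH = (375.7069 + 196.9412) / (164.9334 + 100.4706) = 572.6480 / 265.4040 = 2.15765

2.16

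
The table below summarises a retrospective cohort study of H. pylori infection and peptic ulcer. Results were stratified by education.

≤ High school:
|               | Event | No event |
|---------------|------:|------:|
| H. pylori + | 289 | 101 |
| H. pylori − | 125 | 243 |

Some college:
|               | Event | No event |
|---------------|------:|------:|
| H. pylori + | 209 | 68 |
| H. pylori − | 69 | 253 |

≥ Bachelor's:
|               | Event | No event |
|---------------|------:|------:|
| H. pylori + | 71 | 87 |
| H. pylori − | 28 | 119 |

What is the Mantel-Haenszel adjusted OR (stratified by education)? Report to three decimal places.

6.424

OR_MH = Σ(aᵢdᵢ/nᵢ) / Σ(bᵢcᵢ/nᵢ), where nᵢ is the stratum total.
Stratum 1 (≤ High school): n = 758; a·d/n = 289·243/758 = 92.6478; b·c/n = 101·125/758 = 16.6557
Stratum 2 (Some college): n = 599; a·d/n = 209·253/599 = 88.2755; b·c/n = 68·69/599 = 7.8331
Stratum 3 (≥ Bachelor's): n = 305; a·d/n = 71·119/305 = 27.7016; b·c/n = 87·28/305 = 7.9869
OR_MH = (92.6478 + 88.2755 + 27.7016) / (16.6557 + 7.8331 + 7.9869) = 208.6249 / 32.4756 = 6.42405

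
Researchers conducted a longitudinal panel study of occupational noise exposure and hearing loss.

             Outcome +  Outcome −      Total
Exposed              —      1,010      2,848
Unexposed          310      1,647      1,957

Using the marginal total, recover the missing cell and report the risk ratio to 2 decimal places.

4.07

The missing cell is in the exposed row: 2848 − 1010 = 1838.
So a = 1838, b = 1010, c = 310, d = 1647.
RR = [a/(a+b)] / [c/(c+d)] = (1838/2848) / (310/1957) = 0.64537/0.15841 = 4.07413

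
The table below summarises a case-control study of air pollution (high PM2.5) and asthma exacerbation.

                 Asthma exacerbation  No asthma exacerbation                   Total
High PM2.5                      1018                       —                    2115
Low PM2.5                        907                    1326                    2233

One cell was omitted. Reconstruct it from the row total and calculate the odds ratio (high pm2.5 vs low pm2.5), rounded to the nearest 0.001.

The missing cell is in the exposed row: 2115 − 1018 = 1097.
So a = 1018, b = 1097, c = 907, d = 1326.
OR = (a·d)/(b·c) = (1018 × 1326) / (1097 × 907) = 1349868 / 994979 = 1.35668

1.357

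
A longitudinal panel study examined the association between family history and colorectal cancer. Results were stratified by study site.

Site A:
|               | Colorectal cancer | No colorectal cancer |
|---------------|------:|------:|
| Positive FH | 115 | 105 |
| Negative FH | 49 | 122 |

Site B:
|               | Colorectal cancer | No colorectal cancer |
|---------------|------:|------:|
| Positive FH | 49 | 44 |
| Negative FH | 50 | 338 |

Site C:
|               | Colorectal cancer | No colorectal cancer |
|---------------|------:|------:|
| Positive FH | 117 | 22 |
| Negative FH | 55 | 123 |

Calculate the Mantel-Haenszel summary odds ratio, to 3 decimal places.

5.370

OR_MH = Σ(aᵢdᵢ/nᵢ) / Σ(bᵢcᵢ/nᵢ), where nᵢ is the stratum total.
Stratum 1 (Site A): n = 391; a·d/n = 115·122/391 = 35.8824; b·c/n = 105·49/391 = 13.1586
Stratum 2 (Site B): n = 481; a·d/n = 49·338/481 = 34.4324; b·c/n = 44·50/481 = 4.5738
Stratum 3 (Site C): n = 317; a·d/n = 117·123/317 = 45.3975; b·c/n = 22·55/317 = 3.8170
OR_MH = (35.8824 + 34.4324 + 45.3975) / (13.1586 + 4.5738 + 3.8170) = 115.7123 / 21.5494 = 5.36963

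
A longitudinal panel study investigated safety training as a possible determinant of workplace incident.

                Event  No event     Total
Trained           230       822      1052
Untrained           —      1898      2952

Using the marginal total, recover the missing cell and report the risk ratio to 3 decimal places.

The missing cell is in the unexposed row: 2952 − 1898 = 1054.
So a = 230, b = 822, c = 1054, d = 1898.
RR = [a/(a+b)] / [c/(c+d)] = (230/1052) / (1054/2952) = 0.21863/0.35705 = 0.61233

0.612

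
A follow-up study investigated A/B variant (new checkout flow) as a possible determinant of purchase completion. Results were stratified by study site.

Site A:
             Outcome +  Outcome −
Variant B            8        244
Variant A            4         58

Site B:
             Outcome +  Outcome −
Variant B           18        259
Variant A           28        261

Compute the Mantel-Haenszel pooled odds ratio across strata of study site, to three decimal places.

OR_MH = Σ(aᵢdᵢ/nᵢ) / Σ(bᵢcᵢ/nᵢ), where nᵢ is the stratum total.
Stratum 1 (Site A): n = 314; a·d/n = 8·58/314 = 1.4777; b·c/n = 244·4/314 = 3.1083
Stratum 2 (Site B): n = 566; a·d/n = 18·261/566 = 8.3004; b·c/n = 259·28/566 = 12.8127
OR_MH = (1.4777 + 8.3004) / (3.1083 + 12.8127) = 9.7781 / 15.9210 = 0.61416

0.614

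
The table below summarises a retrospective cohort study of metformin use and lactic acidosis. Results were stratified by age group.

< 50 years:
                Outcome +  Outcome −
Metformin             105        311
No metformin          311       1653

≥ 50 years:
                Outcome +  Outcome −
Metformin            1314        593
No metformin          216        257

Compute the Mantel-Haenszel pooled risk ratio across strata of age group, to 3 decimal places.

RR_MH = Σ(aᵢ·n₀ᵢ/nᵢ) / Σ(cᵢ·n₁ᵢ/nᵢ), with n₁ᵢ = aᵢ+bᵢ (exposed), n₀ᵢ = cᵢ+dᵢ (unexposed), nᵢ = n₁ᵢ+n₀ᵢ.
Stratum 1 (< 50 years): n₁ = 416, n₀ = 1964, n = 2380; a·n₀/n = 105·1964/2380 = 86.6471; c·n₁/n = 311·416/2380 = 54.3597
Stratum 2 (≥ 50 years): n₁ = 1907, n₀ = 473, n = 2380; a·n₀/n = 1314·473/2380 = 261.1437; c·n₁/n = 216·1907/2380 = 173.0723
RR_MH = (86.6471 + 261.1437) / (54.3597 + 173.0723) = 347.7908 / 227.4319 = 1.52921

1.529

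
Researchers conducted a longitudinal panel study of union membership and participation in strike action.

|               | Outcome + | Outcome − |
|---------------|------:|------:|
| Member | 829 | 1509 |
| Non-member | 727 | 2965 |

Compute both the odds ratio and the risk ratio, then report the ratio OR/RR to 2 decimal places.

1.24

Cells: a = 829, b = 1509, c = 727, d = 2965.
OR = (829·2965)/(1509·727) = 2457985/1097043 = 2.24055
Risk in exposed = 829/2338 = 0.35458; risk in unexposed = 727/3692 = 0.19691; RR = 1.80068
OR/RR = 2.24055 / 1.80068 = 1.24428
The outcome is not rare, so the OR lies further from 1 than the RR.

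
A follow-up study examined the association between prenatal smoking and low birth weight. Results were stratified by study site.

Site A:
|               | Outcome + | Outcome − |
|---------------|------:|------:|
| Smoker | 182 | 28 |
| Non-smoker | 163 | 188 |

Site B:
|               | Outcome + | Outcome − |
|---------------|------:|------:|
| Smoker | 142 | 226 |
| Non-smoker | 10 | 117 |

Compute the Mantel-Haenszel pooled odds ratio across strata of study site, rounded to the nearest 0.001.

7.445

OR_MH = Σ(aᵢdᵢ/nᵢ) / Σ(bᵢcᵢ/nᵢ), where nᵢ is the stratum total.
Stratum 1 (Site A): n = 561; a·d/n = 182·188/561 = 60.9911; b·c/n = 28·163/561 = 8.1355
Stratum 2 (Site B): n = 495; a·d/n = 142·117/495 = 33.5636; b·c/n = 226·10/495 = 4.5657
OR_MH = (60.9911 + 33.5636) / (8.1355 + 4.5657) = 94.5547 / 12.7011 = 7.44459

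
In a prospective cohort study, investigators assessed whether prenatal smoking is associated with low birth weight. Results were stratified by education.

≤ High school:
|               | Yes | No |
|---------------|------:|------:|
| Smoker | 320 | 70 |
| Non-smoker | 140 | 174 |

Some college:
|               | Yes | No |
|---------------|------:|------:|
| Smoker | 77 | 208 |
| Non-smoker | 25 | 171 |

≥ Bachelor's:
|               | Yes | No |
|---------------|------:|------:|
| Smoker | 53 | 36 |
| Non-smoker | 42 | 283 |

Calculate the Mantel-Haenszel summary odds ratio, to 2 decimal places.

OR_MH = Σ(aᵢdᵢ/nᵢ) / Σ(bᵢcᵢ/nᵢ), where nᵢ is the stratum total.
Stratum 1 (≤ High school): n = 704; a·d/n = 320·174/704 = 79.0909; b·c/n = 70·140/704 = 13.9205
Stratum 2 (Some college): n = 481; a·d/n = 77·171/481 = 27.3742; b·c/n = 208·25/481 = 10.8108
Stratum 3 (≥ Bachelor's): n = 414; a·d/n = 53·283/414 = 36.2295; b·c/n = 36·42/414 = 3.6522
OR_MH = (79.0909 + 27.3742 + 36.2295) / (13.9205 + 10.8108 + 3.6522) = 142.6946 / 28.3834 = 5.02739

5.03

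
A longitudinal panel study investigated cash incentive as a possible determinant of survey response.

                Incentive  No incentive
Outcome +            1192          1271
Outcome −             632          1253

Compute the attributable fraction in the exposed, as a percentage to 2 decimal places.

Reading the table with exposure as columns: a = 1192 (Incentive, case), b = 632 (Incentive, non-case), c = 1271 (No incentive, case), d = 1253.
Risk in exposed = 1192/1824 = 0.65351; risk in unexposed = 1271/2524 = 0.50357.
RR = 0.65351/0.50357 = 1.29776
AR% = (RR − 1)/RR × 100 = (1.29776 − 1)/1.29776 × 100 = 22.9443%

22.94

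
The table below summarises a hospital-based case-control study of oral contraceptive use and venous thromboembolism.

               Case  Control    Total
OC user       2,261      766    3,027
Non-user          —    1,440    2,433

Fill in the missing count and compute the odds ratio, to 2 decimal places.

The missing cell is in the unexposed row: 2433 − 1440 = 993.
So a = 2261, b = 766, c = 993, d = 1440.
OR = (a·d)/(b·c) = (2261 × 1440) / (766 × 993) = 3255840 / 760638 = 4.28041

4.28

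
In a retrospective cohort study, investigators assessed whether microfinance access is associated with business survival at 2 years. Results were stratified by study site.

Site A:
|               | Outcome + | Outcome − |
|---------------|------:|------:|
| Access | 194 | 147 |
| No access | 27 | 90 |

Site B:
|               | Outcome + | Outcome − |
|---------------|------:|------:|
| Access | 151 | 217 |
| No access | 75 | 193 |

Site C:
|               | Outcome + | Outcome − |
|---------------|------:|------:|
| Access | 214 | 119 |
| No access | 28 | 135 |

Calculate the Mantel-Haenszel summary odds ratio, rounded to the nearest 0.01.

OR_MH = Σ(aᵢdᵢ/nᵢ) / Σ(bᵢcᵢ/nᵢ), where nᵢ is the stratum total.
Stratum 1 (Site A): n = 458; a·d/n = 194·90/458 = 38.1223; b·c/n = 147·27/458 = 8.6659
Stratum 2 (Site B): n = 636; a·d/n = 151·193/636 = 45.8223; b·c/n = 217·75/636 = 25.5896
Stratum 3 (Site C): n = 496; a·d/n = 214·135/496 = 58.2460; b·c/n = 119·28/496 = 6.7177
OR_MH = (38.1223 + 45.8223 + 58.2460) / (8.6659 + 25.5896 + 6.7177) = 142.1906 / 40.9733 = 3.47032

3.47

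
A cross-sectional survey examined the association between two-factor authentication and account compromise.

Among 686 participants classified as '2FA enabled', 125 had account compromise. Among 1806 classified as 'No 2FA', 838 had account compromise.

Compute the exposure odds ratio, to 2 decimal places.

0.26

From the description: a = 125, b = 561, c = 838, d = 968.
OR = (a·d)/(b·c) = (125 × 968) / (561 × 838) = 121000 / 470118 = 0.25738
Exposure is associated with lower odds of account compromise (OR = 0.26 < 1).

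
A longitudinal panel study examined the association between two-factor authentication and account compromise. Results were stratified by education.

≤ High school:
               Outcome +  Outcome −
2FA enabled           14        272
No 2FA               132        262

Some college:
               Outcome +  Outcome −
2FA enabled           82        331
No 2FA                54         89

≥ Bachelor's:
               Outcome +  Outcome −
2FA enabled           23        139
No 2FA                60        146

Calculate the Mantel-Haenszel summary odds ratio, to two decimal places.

OR_MH = Σ(aᵢdᵢ/nᵢ) / Σ(bᵢcᵢ/nᵢ), where nᵢ is the stratum total.
Stratum 1 (≤ High school): n = 680; a·d/n = 14·262/680 = 5.3941; b·c/n = 272·132/680 = 52.8000
Stratum 2 (Some college): n = 556; a·d/n = 82·89/556 = 13.1259; b·c/n = 331·54/556 = 32.1475
Stratum 3 (≥ Bachelor's): n = 368; a·d/n = 23·146/368 = 9.1250; b·c/n = 139·60/368 = 22.6630
OR_MH = (5.3941 + 13.1259 + 9.1250) / (52.8000 + 32.1475 + 22.6630) = 27.6450 / 107.6105 = 0.25690

0.26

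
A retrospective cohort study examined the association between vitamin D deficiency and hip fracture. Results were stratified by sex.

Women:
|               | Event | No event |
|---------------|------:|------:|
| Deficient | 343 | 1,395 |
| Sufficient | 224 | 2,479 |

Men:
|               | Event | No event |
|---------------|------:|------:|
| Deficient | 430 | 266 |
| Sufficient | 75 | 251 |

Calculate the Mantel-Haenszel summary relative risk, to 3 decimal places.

2.493

RR_MH = Σ(aᵢ·n₀ᵢ/nᵢ) / Σ(cᵢ·n₁ᵢ/nᵢ), with n₁ᵢ = aᵢ+bᵢ (exposed), n₀ᵢ = cᵢ+dᵢ (unexposed), nᵢ = n₁ᵢ+n₀ᵢ.
Stratum 1 (Women): n₁ = 1738, n₀ = 2703, n = 4441; a·n₀/n = 343·2703/4441 = 208.7658; c·n₁/n = 224·1738/4441 = 87.6631
Stratum 2 (Men): n₁ = 696, n₀ = 326, n = 1022; a·n₀/n = 430·326/1022 = 137.1624; c·n₁/n = 75·696/1022 = 51.0763
RR_MH = (208.7658 + 137.1624) / (87.6631 + 51.0763) = 345.9282 / 138.7395 = 2.49337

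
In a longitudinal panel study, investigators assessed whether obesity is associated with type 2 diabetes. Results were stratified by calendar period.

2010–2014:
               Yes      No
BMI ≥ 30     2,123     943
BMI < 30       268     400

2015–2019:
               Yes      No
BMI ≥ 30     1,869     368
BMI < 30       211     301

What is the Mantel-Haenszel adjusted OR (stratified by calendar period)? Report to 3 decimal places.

4.504

OR_MH = Σ(aᵢdᵢ/nᵢ) / Σ(bᵢcᵢ/nᵢ), where nᵢ is the stratum total.
Stratum 1 (2010–2014): n = 3734; a·d/n = 2123·400/3734 = 227.4237; b·c/n = 943·268/3734 = 67.6818
Stratum 2 (2015–2019): n = 2749; a·d/n = 1869·301/2749 = 204.6450; b·c/n = 368·211/2749 = 28.2459
OR_MH = (227.4237 + 204.6450) / (67.6818 + 28.2459) = 432.0686 / 95.9278 = 4.50410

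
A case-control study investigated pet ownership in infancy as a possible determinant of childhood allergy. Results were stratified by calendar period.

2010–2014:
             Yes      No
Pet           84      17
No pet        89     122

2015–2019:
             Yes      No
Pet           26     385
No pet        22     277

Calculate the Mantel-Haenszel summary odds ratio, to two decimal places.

OR_MH = Σ(aᵢdᵢ/nᵢ) / Σ(bᵢcᵢ/nᵢ), where nᵢ is the stratum total.
Stratum 1 (2010–2014): n = 312; a·d/n = 84·122/312 = 32.8462; b·c/n = 17·89/312 = 4.8494
Stratum 2 (2015–2019): n = 710; a·d/n = 26·277/710 = 10.1437; b·c/n = 385·22/710 = 11.9296
OR_MH = (32.8462 + 10.1437) / (4.8494 + 11.9296) = 42.9898 / 16.7789 = 2.56213

2.56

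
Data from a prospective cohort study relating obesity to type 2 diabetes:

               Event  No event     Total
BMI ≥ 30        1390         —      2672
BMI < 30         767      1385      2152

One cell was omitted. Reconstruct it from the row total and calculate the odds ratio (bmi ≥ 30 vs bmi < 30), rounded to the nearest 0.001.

The missing cell is in the exposed row: 2672 − 1390 = 1282.
So a = 1390, b = 1282, c = 767, d = 1385.
OR = (a·d)/(b·c) = (1390 × 1385) / (1282 × 767) = 1925150 / 983294 = 1.95786

1.958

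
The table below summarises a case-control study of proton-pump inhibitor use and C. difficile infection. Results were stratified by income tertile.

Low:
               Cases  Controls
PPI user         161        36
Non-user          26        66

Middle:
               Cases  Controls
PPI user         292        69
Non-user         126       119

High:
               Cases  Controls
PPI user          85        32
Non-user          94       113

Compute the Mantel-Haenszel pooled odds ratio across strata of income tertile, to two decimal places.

OR_MH = Σ(aᵢdᵢ/nᵢ) / Σ(bᵢcᵢ/nᵢ), where nᵢ is the stratum total.
Stratum 1 (Low): n = 289; a·d/n = 161·66/289 = 36.7682; b·c/n = 36·26/289 = 3.2388
Stratum 2 (Middle): n = 606; a·d/n = 292·119/606 = 57.3399; b·c/n = 69·126/606 = 14.3465
Stratum 3 (High): n = 324; a·d/n = 85·113/324 = 29.6451; b·c/n = 32·94/324 = 9.2840
OR_MH = (36.7682 + 57.3399 + 29.6451) / (3.2388 + 14.3465 + 9.2840) = 123.7532 / 26.8692 = 4.60576

4.61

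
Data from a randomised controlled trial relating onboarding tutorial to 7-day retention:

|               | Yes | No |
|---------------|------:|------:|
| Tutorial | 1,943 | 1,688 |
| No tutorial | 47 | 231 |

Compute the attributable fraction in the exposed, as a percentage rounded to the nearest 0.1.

68.4

Cells: a = 1943, b = 1688, c = 47, d = 231.
Risk in exposed = 1943/3631 = 0.53511; risk in unexposed = 47/278 = 0.16906.
RR = 0.53511/0.16906 = 3.16514
AR% = (RR − 1)/RR × 100 = (3.16514 − 1)/3.16514 × 100 = 68.4059%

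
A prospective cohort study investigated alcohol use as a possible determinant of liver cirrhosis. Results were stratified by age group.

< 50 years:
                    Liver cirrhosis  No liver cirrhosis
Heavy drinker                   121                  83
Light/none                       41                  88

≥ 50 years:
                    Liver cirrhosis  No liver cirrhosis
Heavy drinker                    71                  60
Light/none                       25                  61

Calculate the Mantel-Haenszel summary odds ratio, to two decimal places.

3.03

OR_MH = Σ(aᵢdᵢ/nᵢ) / Σ(bᵢcᵢ/nᵢ), where nᵢ is the stratum total.
Stratum 1 (< 50 years): n = 333; a·d/n = 121·88/333 = 31.9760; b·c/n = 83·41/333 = 10.2192
Stratum 2 (≥ 50 years): n = 217; a·d/n = 71·61/217 = 19.9585; b·c/n = 60·25/217 = 6.9124
OR_MH = (31.9760 + 19.9585) / (10.2192 + 6.9124) = 51.9345 / 17.1317 = 3.03149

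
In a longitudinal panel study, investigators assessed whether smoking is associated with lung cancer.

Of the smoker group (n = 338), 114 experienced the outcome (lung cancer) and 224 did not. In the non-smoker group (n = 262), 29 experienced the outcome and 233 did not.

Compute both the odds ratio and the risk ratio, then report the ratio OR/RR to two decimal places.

1.34

From the description: a = 114, b = 224, c = 29, d = 233.
OR = (114·233)/(224·29) = 26562/6496 = 4.08898
Risk in exposed = 114/338 = 0.33728; risk in unexposed = 29/262 = 0.11069; RR = 3.04713
OR/RR = 4.08898 / 3.04713 = 1.34191
The outcome is not rare, so the OR lies further from 1 than the RR.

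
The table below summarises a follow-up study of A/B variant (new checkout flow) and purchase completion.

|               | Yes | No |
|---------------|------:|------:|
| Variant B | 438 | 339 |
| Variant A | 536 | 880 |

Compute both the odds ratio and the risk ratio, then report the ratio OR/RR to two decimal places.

1.42

Cells: a = 438, b = 339, c = 536, d = 880.
OR = (438·880)/(339·536) = 385440/181704 = 2.12125
Risk in exposed = 438/777 = 0.56371; risk in unexposed = 536/1416 = 0.37853; RR = 1.48919
OR/RR = 2.12125 / 1.48919 = 1.42443
The outcome is not rare, so the OR lies further from 1 than the RR.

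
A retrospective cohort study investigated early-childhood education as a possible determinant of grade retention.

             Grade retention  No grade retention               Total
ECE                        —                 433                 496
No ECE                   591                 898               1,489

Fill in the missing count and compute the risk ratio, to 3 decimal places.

The missing cell is in the exposed row: 496 − 433 = 63.
So a = 63, b = 433, c = 591, d = 898.
RR = [a/(a+b)] / [c/(c+d)] = (63/496) / (591/1489) = 0.12702/0.39691 = 0.32001

0.320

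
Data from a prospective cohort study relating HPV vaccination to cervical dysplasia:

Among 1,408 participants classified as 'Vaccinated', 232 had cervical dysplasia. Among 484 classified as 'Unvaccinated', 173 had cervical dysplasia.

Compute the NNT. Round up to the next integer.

6

Risk in treated group = 232/1408 = 0.16477; risk in control = 173/484 = 0.35744.
Absolute risk reduction = 0.35744 − 0.16477 = 0.19267
NNT = 1 / ARR = 1 / 0.19267 = 5.190 → round up → 6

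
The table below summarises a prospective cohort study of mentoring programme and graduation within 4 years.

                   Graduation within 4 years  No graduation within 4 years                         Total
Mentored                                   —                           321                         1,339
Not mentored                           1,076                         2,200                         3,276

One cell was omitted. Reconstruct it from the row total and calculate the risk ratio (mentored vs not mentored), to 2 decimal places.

2.31

The missing cell is in the exposed row: 1339 − 321 = 1018.
So a = 1018, b = 321, c = 1076, d = 2200.
RR = [a/(a+b)] / [c/(c+d)] = (1018/1339) / (1076/3276) = 0.76027/0.32845 = 2.31472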